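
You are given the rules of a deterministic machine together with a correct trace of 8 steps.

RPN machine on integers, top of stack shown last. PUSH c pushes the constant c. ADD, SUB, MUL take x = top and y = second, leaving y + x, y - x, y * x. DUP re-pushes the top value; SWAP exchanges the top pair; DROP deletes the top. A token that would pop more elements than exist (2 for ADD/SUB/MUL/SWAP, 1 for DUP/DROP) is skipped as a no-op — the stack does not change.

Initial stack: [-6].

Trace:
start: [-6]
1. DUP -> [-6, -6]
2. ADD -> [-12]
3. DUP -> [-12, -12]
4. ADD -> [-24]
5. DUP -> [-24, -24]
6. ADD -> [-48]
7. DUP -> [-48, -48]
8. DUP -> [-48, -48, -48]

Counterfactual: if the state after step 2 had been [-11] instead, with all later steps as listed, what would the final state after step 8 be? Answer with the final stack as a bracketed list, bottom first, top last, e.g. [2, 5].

state after step 2 := [-11]
3. DUP -> [-11, -11]
4. ADD -> [-22]
5. DUP -> [-22, -22]
6. ADD -> [-44]
7. DUP -> [-44, -44]
8. DUP -> [-44, -44, -44]

[-44, -44, -44]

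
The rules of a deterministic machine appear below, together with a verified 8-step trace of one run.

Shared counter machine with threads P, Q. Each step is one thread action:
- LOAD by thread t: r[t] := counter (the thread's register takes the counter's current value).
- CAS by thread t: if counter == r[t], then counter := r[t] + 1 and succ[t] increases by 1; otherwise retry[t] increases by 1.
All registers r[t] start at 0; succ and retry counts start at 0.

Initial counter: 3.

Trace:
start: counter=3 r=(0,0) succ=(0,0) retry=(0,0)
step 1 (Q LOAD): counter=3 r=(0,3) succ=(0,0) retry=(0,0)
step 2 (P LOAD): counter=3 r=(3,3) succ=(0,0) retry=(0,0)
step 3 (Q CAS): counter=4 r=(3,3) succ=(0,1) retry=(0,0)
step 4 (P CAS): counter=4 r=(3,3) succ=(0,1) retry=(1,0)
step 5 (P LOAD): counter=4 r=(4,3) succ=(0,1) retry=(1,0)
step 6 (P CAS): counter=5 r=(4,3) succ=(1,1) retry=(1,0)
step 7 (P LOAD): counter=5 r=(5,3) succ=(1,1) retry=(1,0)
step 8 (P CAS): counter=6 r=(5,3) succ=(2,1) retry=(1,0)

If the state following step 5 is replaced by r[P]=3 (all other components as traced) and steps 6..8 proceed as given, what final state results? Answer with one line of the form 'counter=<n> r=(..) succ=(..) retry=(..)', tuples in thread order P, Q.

state after step 5 := counter=4 r=(3,3) succ=(0,1) retry=(1,0)
step 6 (P CAS): counter=4 r=(3,3) succ=(0,1) retry=(2,0)
step 7 (P LOAD): counter=4 r=(4,3) succ=(0,1) retry=(2,0)
step 8 (P CAS): counter=5 r=(4,3) succ=(1,1) retry=(2,0)

counter=5 r=(4,3) succ=(1,1) retry=(2,0)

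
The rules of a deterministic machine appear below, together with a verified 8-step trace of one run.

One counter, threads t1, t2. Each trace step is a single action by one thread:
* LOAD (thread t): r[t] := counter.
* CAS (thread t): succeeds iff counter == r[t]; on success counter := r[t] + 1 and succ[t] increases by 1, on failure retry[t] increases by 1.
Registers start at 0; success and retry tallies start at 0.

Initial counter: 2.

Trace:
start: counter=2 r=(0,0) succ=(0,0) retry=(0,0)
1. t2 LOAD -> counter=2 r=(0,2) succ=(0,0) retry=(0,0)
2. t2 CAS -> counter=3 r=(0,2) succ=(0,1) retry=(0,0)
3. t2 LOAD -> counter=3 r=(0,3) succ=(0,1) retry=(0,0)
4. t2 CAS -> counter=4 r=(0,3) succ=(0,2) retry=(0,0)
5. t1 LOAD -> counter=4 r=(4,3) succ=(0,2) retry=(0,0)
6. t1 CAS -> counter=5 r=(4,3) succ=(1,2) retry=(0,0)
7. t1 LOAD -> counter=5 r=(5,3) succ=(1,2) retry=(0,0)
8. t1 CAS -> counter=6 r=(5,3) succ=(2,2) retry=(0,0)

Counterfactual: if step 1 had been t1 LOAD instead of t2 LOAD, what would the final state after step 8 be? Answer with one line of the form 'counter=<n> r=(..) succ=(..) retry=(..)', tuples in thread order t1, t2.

counter=5 r=(4,2) succ=(2,1) retry=(0,1)

(re-executing from step 1 with the substitution; state before step 1: counter=2 r=(0,0) succ=(0,0) retry=(0,0))
1. t1 LOAD -> counter=2 r=(2,0) succ=(0,0) retry=(0,0)
2. t2 CAS -> counter=2 r=(2,0) succ=(0,0) retry=(0,1)
3. t2 LOAD -> counter=2 r=(2,2) succ=(0,0) retry=(0,1)
4. t2 CAS -> counter=3 r=(2,2) succ=(0,1) retry=(0,1)
5. t1 LOAD -> counter=3 r=(3,2) succ=(0,1) retry=(0,1)
6. t1 CAS -> counter=4 r=(3,2) succ=(1,1) retry=(0,1)
7. t1 LOAD -> counter=4 r=(4,2) succ=(1,1) retry=(0,1)
8. t1 CAS -> counter=5 r=(4,2) succ=(2,1) retry=(0,1)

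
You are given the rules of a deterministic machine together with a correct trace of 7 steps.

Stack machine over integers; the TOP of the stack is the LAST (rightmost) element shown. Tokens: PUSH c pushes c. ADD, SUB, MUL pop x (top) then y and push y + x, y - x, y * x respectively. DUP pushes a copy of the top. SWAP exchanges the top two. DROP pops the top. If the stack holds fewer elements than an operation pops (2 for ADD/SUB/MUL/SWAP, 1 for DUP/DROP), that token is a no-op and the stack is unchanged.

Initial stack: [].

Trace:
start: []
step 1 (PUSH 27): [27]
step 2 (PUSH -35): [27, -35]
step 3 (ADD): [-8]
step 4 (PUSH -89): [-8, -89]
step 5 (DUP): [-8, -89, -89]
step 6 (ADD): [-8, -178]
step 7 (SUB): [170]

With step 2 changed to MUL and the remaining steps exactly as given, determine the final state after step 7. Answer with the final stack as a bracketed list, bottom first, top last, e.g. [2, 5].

[205]

(re-executing from step 2 with the substitution; state before step 2: [27])
step 2 (MUL): [27]
step 3 (ADD): [27]
step 4 (PUSH -89): [27, -89]
step 5 (DUP): [27, -89, -89]
step 6 (ADD): [27, -178]
step 7 (SUB): [205]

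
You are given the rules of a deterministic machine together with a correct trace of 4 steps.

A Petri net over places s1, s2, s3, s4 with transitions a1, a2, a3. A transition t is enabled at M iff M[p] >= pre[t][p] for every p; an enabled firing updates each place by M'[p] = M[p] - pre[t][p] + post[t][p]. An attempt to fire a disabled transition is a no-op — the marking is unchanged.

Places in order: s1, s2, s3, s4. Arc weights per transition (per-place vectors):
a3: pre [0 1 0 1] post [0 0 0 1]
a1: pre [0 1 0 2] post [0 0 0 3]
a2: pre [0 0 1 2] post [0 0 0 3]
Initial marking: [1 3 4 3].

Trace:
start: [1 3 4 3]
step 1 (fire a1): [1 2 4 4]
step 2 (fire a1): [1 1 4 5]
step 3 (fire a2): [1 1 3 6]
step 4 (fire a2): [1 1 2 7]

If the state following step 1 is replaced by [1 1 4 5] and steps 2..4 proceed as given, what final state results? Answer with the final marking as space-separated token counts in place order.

state after step 1 := [1 1 4 5]
step 2 (fire a1): [1 0 4 6]
step 3 (fire a2): [1 0 3 7]
step 4 (fire a2): [1 0 2 8]

1 0 2 8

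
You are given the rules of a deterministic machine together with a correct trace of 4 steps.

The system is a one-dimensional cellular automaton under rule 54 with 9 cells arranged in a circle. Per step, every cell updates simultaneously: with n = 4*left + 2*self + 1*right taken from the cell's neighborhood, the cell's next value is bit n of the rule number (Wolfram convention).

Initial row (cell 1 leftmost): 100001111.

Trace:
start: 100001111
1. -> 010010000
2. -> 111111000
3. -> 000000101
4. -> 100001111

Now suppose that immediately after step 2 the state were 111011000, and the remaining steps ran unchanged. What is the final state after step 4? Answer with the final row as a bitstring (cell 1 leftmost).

101111111

state after step 2 := 111011000
3. -> 000100101
4. -> 101111111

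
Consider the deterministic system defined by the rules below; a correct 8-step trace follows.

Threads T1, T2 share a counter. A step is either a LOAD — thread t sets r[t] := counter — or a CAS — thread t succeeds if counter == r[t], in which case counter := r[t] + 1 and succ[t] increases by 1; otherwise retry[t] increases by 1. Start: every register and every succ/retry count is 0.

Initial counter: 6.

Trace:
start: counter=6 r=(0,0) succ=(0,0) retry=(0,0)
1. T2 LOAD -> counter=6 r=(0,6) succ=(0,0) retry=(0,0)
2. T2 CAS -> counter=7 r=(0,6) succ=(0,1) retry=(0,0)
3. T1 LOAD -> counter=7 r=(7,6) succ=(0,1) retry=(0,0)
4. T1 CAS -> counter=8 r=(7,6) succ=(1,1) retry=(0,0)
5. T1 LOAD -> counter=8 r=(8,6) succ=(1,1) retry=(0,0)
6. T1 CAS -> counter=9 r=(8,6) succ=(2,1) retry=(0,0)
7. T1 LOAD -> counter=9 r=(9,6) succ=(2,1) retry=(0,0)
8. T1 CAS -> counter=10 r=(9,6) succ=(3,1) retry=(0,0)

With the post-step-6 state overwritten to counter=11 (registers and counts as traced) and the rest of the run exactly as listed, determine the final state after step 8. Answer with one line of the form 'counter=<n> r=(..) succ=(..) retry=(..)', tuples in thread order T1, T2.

counter=12 r=(11,6) succ=(3,1) retry=(0,0)

state after step 6 := counter=11 r=(8,6) succ=(2,1) retry=(0,0)
7. T1 LOAD -> counter=11 r=(11,6) succ=(2,1) retry=(0,0)
8. T1 CAS -> counter=12 r=(11,6) succ=(3,1) retry=(0,0)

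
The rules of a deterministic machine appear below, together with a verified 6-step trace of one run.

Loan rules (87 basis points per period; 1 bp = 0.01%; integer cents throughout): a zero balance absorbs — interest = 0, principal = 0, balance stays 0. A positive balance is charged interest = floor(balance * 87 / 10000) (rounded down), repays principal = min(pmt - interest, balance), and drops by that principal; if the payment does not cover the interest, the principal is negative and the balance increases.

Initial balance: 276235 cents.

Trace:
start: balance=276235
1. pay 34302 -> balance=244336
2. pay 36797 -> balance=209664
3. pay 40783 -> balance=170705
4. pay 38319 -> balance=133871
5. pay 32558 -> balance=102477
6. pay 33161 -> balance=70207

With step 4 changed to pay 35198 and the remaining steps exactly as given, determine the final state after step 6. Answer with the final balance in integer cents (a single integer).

73382

(re-executing from step 4 with the substitution; state before step 4: balance=170705)
4. pay 35198 -> balance=136992
5. pay 32558 -> balance=105625
6. pay 33161 -> balance=73382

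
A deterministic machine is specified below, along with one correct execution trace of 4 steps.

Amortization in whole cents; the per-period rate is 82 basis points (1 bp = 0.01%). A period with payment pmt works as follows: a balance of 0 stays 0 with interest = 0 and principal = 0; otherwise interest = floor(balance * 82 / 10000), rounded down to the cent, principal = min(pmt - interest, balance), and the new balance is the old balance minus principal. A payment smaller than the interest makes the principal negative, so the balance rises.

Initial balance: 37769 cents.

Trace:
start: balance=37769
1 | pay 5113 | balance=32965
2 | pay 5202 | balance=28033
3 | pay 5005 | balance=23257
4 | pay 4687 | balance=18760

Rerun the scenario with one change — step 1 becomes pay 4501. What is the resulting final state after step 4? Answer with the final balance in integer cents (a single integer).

(re-executing from step 1 with the substitution; state before step 1: balance=37769)
1 | pay 4501 | balance=33577
2 | pay 5202 | balance=28650
3 | pay 5005 | balance=23879
4 | pay 4687 | balance=19387

19387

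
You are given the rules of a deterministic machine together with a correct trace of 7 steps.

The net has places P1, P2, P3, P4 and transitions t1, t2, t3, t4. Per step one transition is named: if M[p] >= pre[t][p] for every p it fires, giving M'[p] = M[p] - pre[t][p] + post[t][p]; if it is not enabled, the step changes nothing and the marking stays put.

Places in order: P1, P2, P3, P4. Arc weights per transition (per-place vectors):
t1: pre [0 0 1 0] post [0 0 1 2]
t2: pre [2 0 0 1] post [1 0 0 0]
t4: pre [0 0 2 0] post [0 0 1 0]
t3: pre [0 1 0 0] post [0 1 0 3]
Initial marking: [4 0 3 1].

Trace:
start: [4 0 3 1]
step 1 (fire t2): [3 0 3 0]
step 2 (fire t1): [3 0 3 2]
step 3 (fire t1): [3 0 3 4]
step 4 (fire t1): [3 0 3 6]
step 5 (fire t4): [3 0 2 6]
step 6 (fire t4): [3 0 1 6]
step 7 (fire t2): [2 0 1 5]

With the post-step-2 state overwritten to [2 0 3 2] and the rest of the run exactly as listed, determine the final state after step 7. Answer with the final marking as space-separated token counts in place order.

1 0 1 5

state after step 2 := [2 0 3 2]
step 3 (fire t1): [2 0 3 4]
step 4 (fire t1): [2 0 3 6]
step 5 (fire t4): [2 0 2 6]
step 6 (fire t4): [2 0 1 6]
step 7 (fire t2): [1 0 1 5]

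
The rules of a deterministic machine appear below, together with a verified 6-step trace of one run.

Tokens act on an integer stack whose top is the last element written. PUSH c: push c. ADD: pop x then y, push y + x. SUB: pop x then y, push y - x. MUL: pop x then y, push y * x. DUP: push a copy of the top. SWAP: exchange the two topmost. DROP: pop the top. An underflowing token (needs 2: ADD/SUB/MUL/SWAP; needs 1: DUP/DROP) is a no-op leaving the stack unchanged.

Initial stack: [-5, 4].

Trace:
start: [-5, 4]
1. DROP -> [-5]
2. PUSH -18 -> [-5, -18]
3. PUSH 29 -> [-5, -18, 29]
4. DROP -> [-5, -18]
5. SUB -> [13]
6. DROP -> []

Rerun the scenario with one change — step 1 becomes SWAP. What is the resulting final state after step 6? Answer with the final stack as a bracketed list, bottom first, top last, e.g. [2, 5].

[4]

(re-executing from step 1 with the substitution; state before step 1: [-5, 4])
1. SWAP -> [4, -5]
2. PUSH -18 -> [4, -5, -18]
3. PUSH 29 -> [4, -5, -18, 29]
4. DROP -> [4, -5, -18]
5. SUB -> [4, 13]
6. DROP -> [4]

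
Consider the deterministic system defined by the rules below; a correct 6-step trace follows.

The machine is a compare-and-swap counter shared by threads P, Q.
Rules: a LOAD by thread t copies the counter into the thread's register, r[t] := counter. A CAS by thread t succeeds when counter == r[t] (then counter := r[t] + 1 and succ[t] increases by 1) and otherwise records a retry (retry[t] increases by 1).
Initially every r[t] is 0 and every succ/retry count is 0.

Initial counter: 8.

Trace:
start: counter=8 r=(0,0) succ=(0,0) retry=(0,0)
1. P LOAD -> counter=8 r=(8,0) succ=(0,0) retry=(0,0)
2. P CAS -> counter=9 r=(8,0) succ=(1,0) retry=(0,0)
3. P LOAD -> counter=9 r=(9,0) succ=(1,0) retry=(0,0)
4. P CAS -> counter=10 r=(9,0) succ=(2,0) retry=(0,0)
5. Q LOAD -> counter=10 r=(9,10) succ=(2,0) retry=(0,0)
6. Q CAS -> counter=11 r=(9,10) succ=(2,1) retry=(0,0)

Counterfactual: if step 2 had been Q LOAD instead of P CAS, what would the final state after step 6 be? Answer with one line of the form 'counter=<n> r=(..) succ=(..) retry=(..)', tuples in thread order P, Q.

(re-executing from step 2 with the substitution; state before step 2: counter=8 r=(8,0) succ=(0,0) retry=(0,0))
2. Q LOAD -> counter=8 r=(8,8) succ=(0,0) retry=(0,0)
3. P LOAD -> counter=8 r=(8,8) succ=(0,0) retry=(0,0)
4. P CAS -> counter=9 r=(8,8) succ=(1,0) retry=(0,0)
5. Q LOAD -> counter=9 r=(8,9) succ=(1,0) retry=(0,0)
6. Q CAS -> counter=10 r=(8,9) succ=(1,1) retry=(0,0)

counter=10 r=(8,9) succ=(1,1) retry=(0,0)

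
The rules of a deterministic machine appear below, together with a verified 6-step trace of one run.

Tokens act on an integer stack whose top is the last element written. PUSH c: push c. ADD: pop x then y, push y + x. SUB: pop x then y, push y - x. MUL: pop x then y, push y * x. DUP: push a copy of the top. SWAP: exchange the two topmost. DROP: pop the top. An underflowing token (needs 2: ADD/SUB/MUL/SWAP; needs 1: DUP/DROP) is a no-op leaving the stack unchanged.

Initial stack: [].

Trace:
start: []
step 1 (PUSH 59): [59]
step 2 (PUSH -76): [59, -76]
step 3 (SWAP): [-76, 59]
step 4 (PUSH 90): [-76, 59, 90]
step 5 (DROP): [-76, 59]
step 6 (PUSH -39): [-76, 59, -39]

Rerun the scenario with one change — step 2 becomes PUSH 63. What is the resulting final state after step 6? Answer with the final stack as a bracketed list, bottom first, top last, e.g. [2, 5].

[63, 59, -39]

(re-executing from step 2 with the substitution; state before step 2: [59])
step 2 (PUSH 63): [59, 63]
step 3 (SWAP): [63, 59]
step 4 (PUSH 90): [63, 59, 90]
step 5 (DROP): [63, 59]
step 6 (PUSH -39): [63, 59, -39]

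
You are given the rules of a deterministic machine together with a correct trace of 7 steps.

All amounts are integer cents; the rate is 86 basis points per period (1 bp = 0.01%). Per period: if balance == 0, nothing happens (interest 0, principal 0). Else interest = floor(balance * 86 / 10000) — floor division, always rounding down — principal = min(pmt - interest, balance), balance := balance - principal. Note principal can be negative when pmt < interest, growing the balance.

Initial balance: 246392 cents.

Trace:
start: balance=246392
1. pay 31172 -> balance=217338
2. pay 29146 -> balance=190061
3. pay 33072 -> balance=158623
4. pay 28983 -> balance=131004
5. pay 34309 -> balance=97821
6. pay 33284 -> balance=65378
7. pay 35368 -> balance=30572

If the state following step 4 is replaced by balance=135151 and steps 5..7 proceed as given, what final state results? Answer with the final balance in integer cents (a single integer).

state after step 4 := balance=135151
5. pay 34309 -> balance=102004
6. pay 33284 -> balance=69597
7. pay 35368 -> balance=34827

34827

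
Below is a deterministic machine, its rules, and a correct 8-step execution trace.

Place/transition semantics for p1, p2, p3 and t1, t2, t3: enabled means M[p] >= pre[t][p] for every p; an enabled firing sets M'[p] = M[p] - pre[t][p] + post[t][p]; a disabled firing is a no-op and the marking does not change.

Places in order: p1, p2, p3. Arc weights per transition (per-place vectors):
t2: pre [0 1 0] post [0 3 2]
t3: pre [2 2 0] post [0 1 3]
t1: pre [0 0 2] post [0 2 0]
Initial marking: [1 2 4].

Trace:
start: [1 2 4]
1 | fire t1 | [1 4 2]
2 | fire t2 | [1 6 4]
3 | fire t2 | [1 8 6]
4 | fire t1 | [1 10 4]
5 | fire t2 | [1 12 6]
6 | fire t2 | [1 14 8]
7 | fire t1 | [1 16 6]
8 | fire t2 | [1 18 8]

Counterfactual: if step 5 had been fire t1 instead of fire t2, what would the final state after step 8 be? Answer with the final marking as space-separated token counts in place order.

1 18 4

(re-executing from step 5 with the substitution; state before step 5: [1 10 4])
5 | fire t1 | [1 12 2]
6 | fire t2 | [1 14 4]
7 | fire t1 | [1 16 2]
8 | fire t2 | [1 18 4]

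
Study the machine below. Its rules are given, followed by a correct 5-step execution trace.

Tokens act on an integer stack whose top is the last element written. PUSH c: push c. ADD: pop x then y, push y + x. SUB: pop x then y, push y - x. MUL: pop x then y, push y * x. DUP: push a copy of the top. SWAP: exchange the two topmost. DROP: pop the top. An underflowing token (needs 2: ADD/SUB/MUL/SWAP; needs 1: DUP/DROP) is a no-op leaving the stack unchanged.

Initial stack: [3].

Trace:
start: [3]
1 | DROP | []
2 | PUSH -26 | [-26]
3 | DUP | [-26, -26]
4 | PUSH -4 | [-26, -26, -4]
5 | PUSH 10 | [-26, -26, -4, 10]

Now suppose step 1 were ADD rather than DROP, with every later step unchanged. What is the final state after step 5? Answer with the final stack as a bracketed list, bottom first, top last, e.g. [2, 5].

[3, -26, -26, -4, 10]

(re-executing from step 1 with the substitution; state before step 1: [3])
1 | ADD | [3]
2 | PUSH -26 | [3, -26]
3 | DUP | [3, -26, -26]
4 | PUSH -4 | [3, -26, -26, -4]
5 | PUSH 10 | [3, -26, -26, -4, 10]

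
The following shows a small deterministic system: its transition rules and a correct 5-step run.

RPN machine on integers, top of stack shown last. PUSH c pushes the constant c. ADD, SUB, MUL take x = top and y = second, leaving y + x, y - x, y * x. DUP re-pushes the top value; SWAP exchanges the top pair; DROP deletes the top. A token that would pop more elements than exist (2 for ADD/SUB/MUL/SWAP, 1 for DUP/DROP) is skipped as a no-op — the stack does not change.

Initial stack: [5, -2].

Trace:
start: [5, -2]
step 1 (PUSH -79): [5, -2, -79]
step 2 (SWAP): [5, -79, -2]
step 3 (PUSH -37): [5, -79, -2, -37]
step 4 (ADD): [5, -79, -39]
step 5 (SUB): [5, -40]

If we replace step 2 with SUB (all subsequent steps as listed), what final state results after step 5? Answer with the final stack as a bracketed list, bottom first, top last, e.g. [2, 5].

[-35]

(re-executing from step 2 with the substitution; state before step 2: [5, -2, -79])
step 2 (SUB): [5, 77]
step 3 (PUSH -37): [5, 77, -37]
step 4 (ADD): [5, 40]
step 5 (SUB): [-35]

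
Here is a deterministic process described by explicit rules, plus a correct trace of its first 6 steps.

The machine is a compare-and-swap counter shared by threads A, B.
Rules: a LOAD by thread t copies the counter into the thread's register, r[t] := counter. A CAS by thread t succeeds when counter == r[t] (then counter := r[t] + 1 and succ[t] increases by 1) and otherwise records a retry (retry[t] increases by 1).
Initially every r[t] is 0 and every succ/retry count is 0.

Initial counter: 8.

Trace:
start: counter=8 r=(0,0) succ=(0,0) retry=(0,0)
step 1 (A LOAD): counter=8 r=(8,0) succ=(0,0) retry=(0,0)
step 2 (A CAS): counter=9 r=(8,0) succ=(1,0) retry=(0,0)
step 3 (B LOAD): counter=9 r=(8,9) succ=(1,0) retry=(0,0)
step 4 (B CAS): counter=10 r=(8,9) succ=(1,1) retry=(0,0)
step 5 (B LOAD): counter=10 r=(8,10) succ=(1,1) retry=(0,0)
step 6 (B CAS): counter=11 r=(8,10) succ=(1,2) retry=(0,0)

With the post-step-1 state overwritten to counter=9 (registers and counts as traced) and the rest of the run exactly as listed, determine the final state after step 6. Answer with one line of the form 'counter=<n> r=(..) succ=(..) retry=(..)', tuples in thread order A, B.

state after step 1 := counter=9 r=(8,0) succ=(0,0) retry=(0,0)
step 2 (A CAS): counter=9 r=(8,0) succ=(0,0) retry=(1,0)
step 3 (B LOAD): counter=9 r=(8,9) succ=(0,0) retry=(1,0)
step 4 (B CAS): counter=10 r=(8,9) succ=(0,1) retry=(1,0)
step 5 (B LOAD): counter=10 r=(8,10) succ=(0,1) retry=(1,0)
step 6 (B CAS): counter=11 r=(8,10) succ=(0,2) retry=(1,0)

counter=11 r=(8,10) succ=(0,2) retry=(1,0)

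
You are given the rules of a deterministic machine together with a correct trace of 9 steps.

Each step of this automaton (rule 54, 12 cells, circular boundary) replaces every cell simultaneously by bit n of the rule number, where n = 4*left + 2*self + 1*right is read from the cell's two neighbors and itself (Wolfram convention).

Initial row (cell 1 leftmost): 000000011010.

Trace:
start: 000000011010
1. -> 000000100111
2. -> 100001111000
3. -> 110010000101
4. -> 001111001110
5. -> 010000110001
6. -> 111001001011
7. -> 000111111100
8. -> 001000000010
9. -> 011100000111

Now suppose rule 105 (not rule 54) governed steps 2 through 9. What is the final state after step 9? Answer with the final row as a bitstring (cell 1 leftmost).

(re-executing steps 2..9 under rule 105; state before step 2: 000000100111)
2. -> 011110000101
3. -> 110010110010
4. -> 110001110001
5. -> 010101010101
6. -> 101010101010
7. -> 010101010101
8. -> 101010101010
9. -> 010101010101

010101010101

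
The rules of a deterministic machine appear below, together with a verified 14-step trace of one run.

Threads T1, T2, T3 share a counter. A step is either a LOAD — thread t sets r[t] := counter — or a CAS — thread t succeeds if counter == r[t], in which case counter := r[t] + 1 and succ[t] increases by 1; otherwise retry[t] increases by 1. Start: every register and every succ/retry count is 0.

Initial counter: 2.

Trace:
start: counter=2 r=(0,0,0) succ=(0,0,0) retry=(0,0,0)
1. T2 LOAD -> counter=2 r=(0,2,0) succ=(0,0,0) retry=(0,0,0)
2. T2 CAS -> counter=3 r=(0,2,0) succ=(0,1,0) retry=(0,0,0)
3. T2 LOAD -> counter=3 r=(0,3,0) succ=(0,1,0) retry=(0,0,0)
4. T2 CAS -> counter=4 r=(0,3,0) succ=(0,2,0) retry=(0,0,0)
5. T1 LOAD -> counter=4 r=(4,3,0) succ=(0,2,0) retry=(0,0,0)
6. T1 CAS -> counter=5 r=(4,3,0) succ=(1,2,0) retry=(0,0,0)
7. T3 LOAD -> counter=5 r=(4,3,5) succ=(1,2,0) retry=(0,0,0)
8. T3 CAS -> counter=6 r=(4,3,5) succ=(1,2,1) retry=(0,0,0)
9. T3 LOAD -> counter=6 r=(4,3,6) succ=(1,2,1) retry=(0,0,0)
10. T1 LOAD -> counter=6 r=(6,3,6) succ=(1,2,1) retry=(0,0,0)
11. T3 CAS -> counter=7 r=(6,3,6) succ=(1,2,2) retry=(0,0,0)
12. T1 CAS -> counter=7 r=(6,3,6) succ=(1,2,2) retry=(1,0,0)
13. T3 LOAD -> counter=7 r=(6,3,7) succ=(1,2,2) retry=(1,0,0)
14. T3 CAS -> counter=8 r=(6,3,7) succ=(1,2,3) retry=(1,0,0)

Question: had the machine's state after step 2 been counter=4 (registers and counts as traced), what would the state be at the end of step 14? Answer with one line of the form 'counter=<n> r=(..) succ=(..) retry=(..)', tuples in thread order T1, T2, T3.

counter=9 r=(7,4,8) succ=(1,2,3) retry=(1,0,0)

state after step 2 := counter=4 r=(0,2,0) succ=(0,1,0) retry=(0,0,0)
3. T2 LOAD -> counter=4 r=(0,4,0) succ=(0,1,0) retry=(0,0,0)
4. T2 CAS -> counter=5 r=(0,4,0) succ=(0,2,0) retry=(0,0,0)
5. T1 LOAD -> counter=5 r=(5,4,0) succ=(0,2,0) retry=(0,0,0)
6. T1 CAS -> counter=6 r=(5,4,0) succ=(1,2,0) retry=(0,0,0)
7. T3 LOAD -> counter=6 r=(5,4,6) succ=(1,2,0) retry=(0,0,0)
8. T3 CAS -> counter=7 r=(5,4,6) succ=(1,2,1) retry=(0,0,0)
9. T3 LOAD -> counter=7 r=(5,4,7) succ=(1,2,1) retry=(0,0,0)
10. T1 LOAD -> counter=7 r=(7,4,7) succ=(1,2,1) retry=(0,0,0)
11. T3 CAS -> counter=8 r=(7,4,7) succ=(1,2,2) retry=(0,0,0)
12. T1 CAS -> counter=8 r=(7,4,7) succ=(1,2,2) retry=(1,0,0)
13. T3 LOAD -> counter=8 r=(7,4,8) succ=(1,2,2) retry=(1,0,0)
14. T3 CAS -> counter=9 r=(7,4,8) succ=(1,2,3) retry=(1,0,0)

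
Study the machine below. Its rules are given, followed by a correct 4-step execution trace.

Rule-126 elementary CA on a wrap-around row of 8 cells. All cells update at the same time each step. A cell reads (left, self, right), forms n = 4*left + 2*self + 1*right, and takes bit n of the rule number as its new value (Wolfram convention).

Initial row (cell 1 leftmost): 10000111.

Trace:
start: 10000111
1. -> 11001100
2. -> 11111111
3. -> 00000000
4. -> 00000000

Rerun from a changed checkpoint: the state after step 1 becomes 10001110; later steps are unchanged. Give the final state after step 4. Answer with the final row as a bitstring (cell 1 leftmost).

11000011

state after step 1 := 10001110
2. -> 11011011
3. -> 01111110
4. -> 11000011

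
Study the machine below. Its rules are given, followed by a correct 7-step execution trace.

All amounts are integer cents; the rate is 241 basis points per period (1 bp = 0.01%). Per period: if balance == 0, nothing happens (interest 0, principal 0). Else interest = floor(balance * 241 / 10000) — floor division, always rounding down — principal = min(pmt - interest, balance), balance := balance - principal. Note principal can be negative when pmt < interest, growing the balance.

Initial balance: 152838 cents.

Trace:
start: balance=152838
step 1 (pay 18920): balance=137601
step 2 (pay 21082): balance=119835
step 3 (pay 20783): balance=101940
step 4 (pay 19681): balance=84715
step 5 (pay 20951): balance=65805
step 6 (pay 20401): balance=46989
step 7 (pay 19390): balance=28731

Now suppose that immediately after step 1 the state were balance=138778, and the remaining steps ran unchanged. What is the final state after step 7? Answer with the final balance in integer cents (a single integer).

30090

state after step 1 := balance=138778
step 2 (pay 21082): balance=121040
step 3 (pay 20783): balance=103174
step 4 (pay 19681): balance=85979
step 5 (pay 20951): balance=67100
step 6 (pay 20401): balance=48316
step 7 (pay 19390): balance=30090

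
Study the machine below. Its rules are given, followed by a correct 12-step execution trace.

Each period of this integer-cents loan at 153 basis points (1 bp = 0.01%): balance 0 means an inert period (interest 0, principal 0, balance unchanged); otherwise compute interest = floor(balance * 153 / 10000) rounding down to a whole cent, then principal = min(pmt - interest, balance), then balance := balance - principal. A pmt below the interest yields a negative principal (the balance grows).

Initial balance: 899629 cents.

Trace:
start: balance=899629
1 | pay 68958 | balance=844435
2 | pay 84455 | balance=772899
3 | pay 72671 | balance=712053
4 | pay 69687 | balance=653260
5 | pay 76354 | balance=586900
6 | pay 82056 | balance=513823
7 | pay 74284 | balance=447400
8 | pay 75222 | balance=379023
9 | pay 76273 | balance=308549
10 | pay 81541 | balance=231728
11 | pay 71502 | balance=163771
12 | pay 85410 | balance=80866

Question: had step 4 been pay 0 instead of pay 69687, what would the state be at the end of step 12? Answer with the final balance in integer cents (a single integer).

159556

(re-executing from step 4 with the substitution; state before step 4: balance=712053)
4 | pay 0 | balance=722947
5 | pay 76354 | balance=657654
6 | pay 82056 | balance=585660
7 | pay 74284 | balance=520336
8 | pay 75222 | balance=453075
9 | pay 76273 | balance=383734
10 | pay 81541 | balance=308064
11 | pay 71502 | balance=241275
12 | pay 85410 | balance=159556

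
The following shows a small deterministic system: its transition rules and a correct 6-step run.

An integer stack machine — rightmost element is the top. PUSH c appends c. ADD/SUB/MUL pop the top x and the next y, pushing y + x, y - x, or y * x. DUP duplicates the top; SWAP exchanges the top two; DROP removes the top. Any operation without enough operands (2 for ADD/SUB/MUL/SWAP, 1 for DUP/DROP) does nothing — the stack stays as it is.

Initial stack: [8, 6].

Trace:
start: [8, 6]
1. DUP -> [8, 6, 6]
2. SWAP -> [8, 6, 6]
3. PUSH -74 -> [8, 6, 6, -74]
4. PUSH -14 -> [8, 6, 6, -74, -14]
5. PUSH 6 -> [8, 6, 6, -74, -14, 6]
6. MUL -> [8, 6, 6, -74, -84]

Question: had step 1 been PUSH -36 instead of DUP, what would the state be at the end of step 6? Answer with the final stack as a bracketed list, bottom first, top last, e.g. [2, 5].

[8, -36, 6, -74, -84]

(re-executing from step 1 with the substitution; state before step 1: [8, 6])
1. PUSH -36 -> [8, 6, -36]
2. SWAP -> [8, -36, 6]
3. PUSH -74 -> [8, -36, 6, -74]
4. PUSH -14 -> [8, -36, 6, -74, -14]
5. PUSH 6 -> [8, -36, 6, -74, -14, 6]
6. MUL -> [8, -36, 6, -74, -84]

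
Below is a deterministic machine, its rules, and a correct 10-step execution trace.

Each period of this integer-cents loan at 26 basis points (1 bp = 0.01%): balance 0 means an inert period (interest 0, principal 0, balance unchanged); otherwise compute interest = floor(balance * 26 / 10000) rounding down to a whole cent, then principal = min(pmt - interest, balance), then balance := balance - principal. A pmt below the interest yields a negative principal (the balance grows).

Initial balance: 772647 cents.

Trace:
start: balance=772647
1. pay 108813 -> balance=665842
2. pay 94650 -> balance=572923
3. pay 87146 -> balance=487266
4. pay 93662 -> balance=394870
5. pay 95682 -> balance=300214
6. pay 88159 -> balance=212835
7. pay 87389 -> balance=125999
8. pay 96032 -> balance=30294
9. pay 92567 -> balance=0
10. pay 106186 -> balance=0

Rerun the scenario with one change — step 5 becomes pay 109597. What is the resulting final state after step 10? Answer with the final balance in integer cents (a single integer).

0

(re-executing from step 5 with the substitution; state before step 5: balance=394870)
5. pay 109597 -> balance=286299
6. pay 88159 -> balance=198884
7. pay 87389 -> balance=112012
8. pay 96032 -> balance=16271
9. pay 92567 -> balance=0
10. pay 106186 -> balance=0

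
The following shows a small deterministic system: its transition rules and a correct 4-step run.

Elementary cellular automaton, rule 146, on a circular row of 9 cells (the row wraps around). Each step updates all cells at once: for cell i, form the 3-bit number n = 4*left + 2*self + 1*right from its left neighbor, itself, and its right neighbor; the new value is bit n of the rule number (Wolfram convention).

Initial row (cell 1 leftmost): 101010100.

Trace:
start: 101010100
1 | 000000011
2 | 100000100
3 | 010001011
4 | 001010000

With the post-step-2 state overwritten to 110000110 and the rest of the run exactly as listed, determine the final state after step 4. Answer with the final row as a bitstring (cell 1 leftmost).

state after step 2 := 110000110
3 | 001001000
4 | 010110100

010110100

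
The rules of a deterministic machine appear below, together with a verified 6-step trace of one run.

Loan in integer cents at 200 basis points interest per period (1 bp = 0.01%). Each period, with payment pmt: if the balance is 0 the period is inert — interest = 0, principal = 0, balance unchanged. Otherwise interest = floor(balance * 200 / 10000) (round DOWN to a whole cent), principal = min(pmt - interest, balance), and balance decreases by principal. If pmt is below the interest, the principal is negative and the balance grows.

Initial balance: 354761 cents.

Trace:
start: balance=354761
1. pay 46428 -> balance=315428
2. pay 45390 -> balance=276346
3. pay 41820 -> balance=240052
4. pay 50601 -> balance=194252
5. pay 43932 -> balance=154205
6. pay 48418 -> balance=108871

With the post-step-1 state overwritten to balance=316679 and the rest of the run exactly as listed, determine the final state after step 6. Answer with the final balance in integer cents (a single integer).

state after step 1 := balance=316679
2. pay 45390 -> balance=277622
3. pay 41820 -> balance=241354
4. pay 50601 -> balance=195580
5. pay 43932 -> balance=155559
6. pay 48418 -> balance=110252

110252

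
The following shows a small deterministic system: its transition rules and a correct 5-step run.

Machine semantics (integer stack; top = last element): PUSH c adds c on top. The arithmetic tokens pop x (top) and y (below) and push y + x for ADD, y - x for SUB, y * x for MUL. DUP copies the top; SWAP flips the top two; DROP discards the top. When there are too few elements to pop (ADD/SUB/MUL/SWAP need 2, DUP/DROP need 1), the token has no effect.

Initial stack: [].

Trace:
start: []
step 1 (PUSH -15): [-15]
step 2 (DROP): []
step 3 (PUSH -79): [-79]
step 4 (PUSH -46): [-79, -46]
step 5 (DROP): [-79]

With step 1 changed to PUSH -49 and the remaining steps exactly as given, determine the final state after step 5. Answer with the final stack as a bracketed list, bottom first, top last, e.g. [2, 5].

[-79]

(re-executing from step 1 with the substitution; state before step 1: [])
step 1 (PUSH -49): [-49]
step 2 (DROP): []
step 3 (PUSH -79): [-79]
step 4 (PUSH -46): [-79, -46]
step 5 (DROP): [-79]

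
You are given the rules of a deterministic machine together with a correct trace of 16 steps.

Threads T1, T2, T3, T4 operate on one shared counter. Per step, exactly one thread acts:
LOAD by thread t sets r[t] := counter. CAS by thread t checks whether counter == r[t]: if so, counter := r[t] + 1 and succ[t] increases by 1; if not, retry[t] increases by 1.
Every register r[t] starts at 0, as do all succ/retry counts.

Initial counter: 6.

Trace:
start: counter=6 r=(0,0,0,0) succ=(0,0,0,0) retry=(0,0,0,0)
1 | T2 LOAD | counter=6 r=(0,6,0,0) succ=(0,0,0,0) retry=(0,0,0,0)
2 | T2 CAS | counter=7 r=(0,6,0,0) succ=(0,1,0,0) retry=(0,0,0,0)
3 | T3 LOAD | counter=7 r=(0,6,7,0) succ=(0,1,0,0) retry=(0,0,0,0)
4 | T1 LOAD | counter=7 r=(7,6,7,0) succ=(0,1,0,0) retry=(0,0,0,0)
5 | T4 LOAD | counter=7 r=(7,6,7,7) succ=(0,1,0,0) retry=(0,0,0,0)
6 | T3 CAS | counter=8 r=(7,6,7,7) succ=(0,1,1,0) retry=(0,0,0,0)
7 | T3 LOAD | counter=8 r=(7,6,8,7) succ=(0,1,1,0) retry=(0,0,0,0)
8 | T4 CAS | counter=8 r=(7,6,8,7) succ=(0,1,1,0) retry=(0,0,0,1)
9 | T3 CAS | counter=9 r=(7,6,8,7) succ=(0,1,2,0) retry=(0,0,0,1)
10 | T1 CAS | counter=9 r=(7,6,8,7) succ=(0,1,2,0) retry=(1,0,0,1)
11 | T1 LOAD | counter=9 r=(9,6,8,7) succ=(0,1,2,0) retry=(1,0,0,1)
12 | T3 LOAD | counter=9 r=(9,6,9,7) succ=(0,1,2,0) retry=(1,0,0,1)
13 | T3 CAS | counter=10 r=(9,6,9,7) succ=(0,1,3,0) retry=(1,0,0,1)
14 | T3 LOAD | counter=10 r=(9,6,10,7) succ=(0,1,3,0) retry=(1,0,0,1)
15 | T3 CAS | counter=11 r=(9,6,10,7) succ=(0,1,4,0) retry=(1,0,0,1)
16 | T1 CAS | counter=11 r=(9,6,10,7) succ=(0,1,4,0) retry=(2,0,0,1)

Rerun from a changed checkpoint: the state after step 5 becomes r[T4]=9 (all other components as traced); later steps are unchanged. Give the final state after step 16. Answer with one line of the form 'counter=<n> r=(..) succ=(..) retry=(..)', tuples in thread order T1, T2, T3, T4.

counter=11 r=(9,6,10,9) succ=(0,1,4,0) retry=(2,0,0,1)

state after step 5 := counter=7 r=(7,6,7,9) succ=(0,1,0,0) retry=(0,0,0,0)
6 | T3 CAS | counter=8 r=(7,6,7,9) succ=(0,1,1,0) retry=(0,0,0,0)
7 | T3 LOAD | counter=8 r=(7,6,8,9) succ=(0,1,1,0) retry=(0,0,0,0)
8 | T4 CAS | counter=8 r=(7,6,8,9) succ=(0,1,1,0) retry=(0,0,0,1)
9 | T3 CAS | counter=9 r=(7,6,8,9) succ=(0,1,2,0) retry=(0,0,0,1)
10 | T1 CAS | counter=9 r=(7,6,8,9) succ=(0,1,2,0) retry=(1,0,0,1)
11 | T1 LOAD | counter=9 r=(9,6,8,9) succ=(0,1,2,0) retry=(1,0,0,1)
12 | T3 LOAD | counter=9 r=(9,6,9,9) succ=(0,1,2,0) retry=(1,0,0,1)
13 | T3 CAS | counter=10 r=(9,6,9,9) succ=(0,1,3,0) retry=(1,0,0,1)
14 | T3 LOAD | counter=10 r=(9,6,10,9) succ=(0,1,3,0) retry=(1,0,0,1)
15 | T3 CAS | counter=11 r=(9,6,10,9) succ=(0,1,4,0) retry=(1,0,0,1)
16 | T1 CAS | counter=11 r=(9,6,10,9) succ=(0,1,4,0) retry=(2,0,0,1)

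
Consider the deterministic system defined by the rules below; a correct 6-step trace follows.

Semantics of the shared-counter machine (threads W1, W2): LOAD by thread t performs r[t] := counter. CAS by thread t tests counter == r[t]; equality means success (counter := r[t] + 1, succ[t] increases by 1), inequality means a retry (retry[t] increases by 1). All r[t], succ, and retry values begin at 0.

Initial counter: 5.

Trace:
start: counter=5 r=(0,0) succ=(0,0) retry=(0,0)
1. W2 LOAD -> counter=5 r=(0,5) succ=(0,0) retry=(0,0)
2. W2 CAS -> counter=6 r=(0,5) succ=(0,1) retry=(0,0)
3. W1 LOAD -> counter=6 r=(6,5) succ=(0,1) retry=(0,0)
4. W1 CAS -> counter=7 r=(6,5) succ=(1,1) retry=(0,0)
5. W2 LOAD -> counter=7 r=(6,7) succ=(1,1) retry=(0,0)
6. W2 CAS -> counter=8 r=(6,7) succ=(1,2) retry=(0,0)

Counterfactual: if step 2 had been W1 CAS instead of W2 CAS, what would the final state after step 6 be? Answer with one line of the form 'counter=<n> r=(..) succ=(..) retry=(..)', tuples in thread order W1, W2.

counter=7 r=(5,6) succ=(1,1) retry=(1,0)

(re-executing from step 2 with the substitution; state before step 2: counter=5 r=(0,5) succ=(0,0) retry=(0,0))
2. W1 CAS -> counter=5 r=(0,5) succ=(0,0) retry=(1,0)
3. W1 LOAD -> counter=5 r=(5,5) succ=(0,0) retry=(1,0)
4. W1 CAS -> counter=6 r=(5,5) succ=(1,0) retry=(1,0)
5. W2 LOAD -> counter=6 r=(5,6) succ=(1,0) retry=(1,0)
6. W2 CAS -> counter=7 r=(5,6) succ=(1,1) retry=(1,0)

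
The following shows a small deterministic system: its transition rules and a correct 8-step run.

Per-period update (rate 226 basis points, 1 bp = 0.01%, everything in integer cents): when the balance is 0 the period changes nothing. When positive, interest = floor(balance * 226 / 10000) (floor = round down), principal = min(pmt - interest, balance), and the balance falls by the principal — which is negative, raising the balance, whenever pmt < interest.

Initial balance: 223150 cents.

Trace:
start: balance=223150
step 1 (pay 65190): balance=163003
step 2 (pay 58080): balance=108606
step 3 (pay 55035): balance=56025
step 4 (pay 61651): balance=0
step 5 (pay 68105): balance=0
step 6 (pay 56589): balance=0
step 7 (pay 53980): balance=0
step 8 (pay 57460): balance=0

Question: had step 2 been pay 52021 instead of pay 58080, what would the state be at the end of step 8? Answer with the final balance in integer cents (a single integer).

(re-executing from step 2 with the substitution; state before step 2: balance=163003)
step 2 (pay 52021): balance=114665
step 3 (pay 55035): balance=62221
step 4 (pay 61651): balance=1976
step 5 (pay 68105): balance=0
step 6 (pay 56589): balance=0
step 7 (pay 53980): balance=0
step 8 (pay 57460): balance=0

0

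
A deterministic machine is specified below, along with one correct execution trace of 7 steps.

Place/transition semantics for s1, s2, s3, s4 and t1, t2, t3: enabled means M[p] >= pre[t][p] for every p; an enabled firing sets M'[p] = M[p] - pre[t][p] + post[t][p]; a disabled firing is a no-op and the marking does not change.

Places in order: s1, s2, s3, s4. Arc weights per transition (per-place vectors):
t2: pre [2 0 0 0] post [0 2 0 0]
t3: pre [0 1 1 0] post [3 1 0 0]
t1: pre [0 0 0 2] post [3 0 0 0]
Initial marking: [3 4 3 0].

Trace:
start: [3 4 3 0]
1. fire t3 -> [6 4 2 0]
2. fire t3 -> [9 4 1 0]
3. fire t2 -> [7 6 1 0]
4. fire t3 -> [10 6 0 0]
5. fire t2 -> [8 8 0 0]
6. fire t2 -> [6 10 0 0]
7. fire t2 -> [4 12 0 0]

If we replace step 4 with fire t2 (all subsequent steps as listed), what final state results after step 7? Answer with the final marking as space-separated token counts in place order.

(re-executing from step 4 with the substitution; state before step 4: [7 6 1 0])
4. fire t2 -> [5 8 1 0]
5. fire t2 -> [3 10 1 0]
6. fire t2 -> [1 12 1 0]
7. fire t2 -> [1 12 1 0]

1 12 1 0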